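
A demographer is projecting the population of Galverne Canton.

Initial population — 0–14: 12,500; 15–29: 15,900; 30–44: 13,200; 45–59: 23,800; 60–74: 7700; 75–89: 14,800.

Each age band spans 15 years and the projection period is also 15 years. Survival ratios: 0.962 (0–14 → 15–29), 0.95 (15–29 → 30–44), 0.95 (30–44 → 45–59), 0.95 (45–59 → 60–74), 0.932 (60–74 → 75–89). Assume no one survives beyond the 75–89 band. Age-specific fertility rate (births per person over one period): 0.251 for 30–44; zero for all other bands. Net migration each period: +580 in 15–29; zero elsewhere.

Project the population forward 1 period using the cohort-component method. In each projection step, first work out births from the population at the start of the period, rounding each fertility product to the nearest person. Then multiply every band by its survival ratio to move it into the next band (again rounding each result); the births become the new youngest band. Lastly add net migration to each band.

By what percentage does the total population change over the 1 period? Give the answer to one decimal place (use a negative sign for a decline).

Let group 1 be 0–14 through group 6 = 75–89.
Period 1:
Births: 13200 * 0.251 = 3313
Group 2: 12500 * 0.962 = 12025
Group 3: 15900 * 0.95 = 15105
Group 4: 13200 * 0.95 = 12540
Group 5: 23800 * 0.95 = 22610
Group 6: 7700 * 0.932 = 7176
Net migration: Group 2 + 580 → 12605
Giving 3313 / 12605 / 15105 / 12540 / 22610 / 7176.
Total: 87900 → 73349; change = -14551; percentage change = -16.6%

-16.6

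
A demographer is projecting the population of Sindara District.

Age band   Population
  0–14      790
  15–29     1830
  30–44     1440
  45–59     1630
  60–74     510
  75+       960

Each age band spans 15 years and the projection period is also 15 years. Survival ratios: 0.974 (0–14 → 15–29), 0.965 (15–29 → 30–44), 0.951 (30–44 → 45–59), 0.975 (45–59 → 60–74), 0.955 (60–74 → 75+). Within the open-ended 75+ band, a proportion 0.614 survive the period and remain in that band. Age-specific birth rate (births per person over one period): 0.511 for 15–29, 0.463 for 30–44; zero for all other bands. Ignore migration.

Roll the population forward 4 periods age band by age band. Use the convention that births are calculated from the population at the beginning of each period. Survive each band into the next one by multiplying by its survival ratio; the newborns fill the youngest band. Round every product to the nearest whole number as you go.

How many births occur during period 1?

Let band 1 be 0–14 through band 6 = 75+.
Period 1:
Births: 1830 * 0.511 = 935, 1440 * 0.463 = 667 ⇒ total 1602
Band 2: 790 * 0.974 = 769
Band 3: 1830 * 0.965 = 1766
Band 4: 1440 * 0.951 = 1369
Band 5: 1630 * 0.975 = 1589
Band 6: 510 * 0.955 + 960 * 0.614 = 487 + 589 = 1076
→ [1602, 769, 1766, 1369, 1589, 1076]

1602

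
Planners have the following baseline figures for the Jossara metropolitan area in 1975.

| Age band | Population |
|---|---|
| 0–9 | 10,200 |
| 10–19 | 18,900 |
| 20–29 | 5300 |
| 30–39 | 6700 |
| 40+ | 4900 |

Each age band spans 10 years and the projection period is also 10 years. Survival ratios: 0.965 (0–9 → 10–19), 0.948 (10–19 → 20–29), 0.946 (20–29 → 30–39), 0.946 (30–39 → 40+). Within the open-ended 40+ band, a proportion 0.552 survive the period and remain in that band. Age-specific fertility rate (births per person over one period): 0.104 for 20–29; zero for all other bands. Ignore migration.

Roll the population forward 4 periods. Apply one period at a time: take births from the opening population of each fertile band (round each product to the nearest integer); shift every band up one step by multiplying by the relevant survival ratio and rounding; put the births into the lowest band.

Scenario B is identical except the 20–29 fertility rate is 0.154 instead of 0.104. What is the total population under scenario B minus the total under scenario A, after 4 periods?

Let band 1 be 0–9 through band 5 = 40+.
— Period 1 —
Births: 5300 * 0.104 = 551
Band 2: 10200 * 0.965 = 9843
Band 3: 18900 * 0.948 = 17917
Band 4: 5300 * 0.946 = 5014
Band 5: 6700 * 0.946 + 4900 * 0.552 = 6338 + 2705 = 9043
Giving 551 / 9843 / 17917 / 5014 / 9043.
— Period 2 —
Births: 17917 * 0.104 = 1863
Band 2: 551 * 0.965 = 532
Band 3: 9843 * 0.948 = 9331
Band 4: 17917 * 0.946 = 16949
Band 5: 5014 * 0.946 + 9043 * 0.552 = 4743 + 4992 = 9735
Giving 1863 / 532 / 9331 / 16949 / 9735.
— Period 3 —
Births: 9331 * 0.104 = 970
Band 2: 1863 * 0.965 = 1798
Band 3: 532 * 0.948 = 504
Band 4: 9331 * 0.946 = 8827
Band 5: 16949 * 0.946 + 9735 * 0.552 = 16034 + 5374 = 21408
Giving 970 / 1798 / 504 / 8827 / 21408.
— Period 4 —
Births: 504 * 0.104 = 52
Band 2: 970 * 0.965 = 936
Band 3: 1798 * 0.948 = 1705
Band 4: 504 * 0.946 = 477
Band 5: 8827 * 0.946 + 21408 * 0.552 = 8350 + 11817 = 20167
Giving 52 / 936 / 1705 / 477 / 20167.
Scenario A total after 4 periods: 23337
Scenario B projection —
— Period 1 —
Births: 5300 * 0.154 = 816
Band 2: 10200 * 0.965 = 9843
Band 3: 18900 * 0.948 = 17917
Band 4: 5300 * 0.946 = 5014
Band 5: 6700 * 0.946 + 4900 * 0.552 = 6338 + 2705 = 9043
Giving 816 / 9843 / 17917 / 5014 / 9043.
— Period 2 —
Births: 17917 * 0.154 = 2759
Band 2: 816 * 0.965 = 787
Band 3: 9843 * 0.948 = 9331
Band 4: 17917 * 0.946 = 16949
Band 5: 5014 * 0.946 + 9043 * 0.552 = 4743 + 4992 = 9735
Giving 2759 / 787 / 9331 / 16949 / 9735.
— Period 3 —
Births: 9331 * 0.154 = 1437
Band 2: 2759 * 0.965 = 2662
Band 3: 787 * 0.948 = 746
Band 4: 9331 * 0.946 = 8827
Band 5: 16949 * 0.946 + 9735 * 0.552 = 16034 + 5374 = 21408
Giving 1437 / 2662 / 746 / 8827 / 21408.
— Period 4 —
Births: 746 * 0.154 = 115
Band 2: 1437 * 0.965 = 1387
Band 3: 2662 * 0.948 = 2524
Band 4: 746 * 0.946 = 706
Band 5: 8827 * 0.946 + 21408 * 0.552 = 8350 + 11817 = 20167
Giving 115 / 1387 / 2524 / 706 / 20167.
Scenario B total after 4 periods: 24899
Difference B − A = 24899 − 23337 = 1562

1562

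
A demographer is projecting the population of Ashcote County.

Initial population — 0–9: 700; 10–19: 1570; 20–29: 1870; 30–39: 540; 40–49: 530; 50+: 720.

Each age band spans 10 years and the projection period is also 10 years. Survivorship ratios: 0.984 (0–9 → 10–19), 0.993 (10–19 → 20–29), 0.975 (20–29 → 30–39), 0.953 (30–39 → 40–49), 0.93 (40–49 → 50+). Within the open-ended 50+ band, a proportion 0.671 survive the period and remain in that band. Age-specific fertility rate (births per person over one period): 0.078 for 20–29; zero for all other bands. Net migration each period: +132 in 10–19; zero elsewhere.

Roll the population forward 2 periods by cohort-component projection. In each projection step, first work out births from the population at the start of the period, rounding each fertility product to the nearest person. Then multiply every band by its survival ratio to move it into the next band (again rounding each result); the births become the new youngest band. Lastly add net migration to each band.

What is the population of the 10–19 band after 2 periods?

After projecting period 1:
Births: 1870 × 0.078 = 146
10–19: 700 × 0.984 = 689
20–29: 1570 × 0.993 = 1559
30–39: 1870 × 0.975 = 1823
40–49: 540 × 0.953 = 515
50+: 530 × 0.93 + 720 × 0.671 = 493 + 483 = 976
Net migration: 10–19 + 132 → 821
End of period: [146, 821, 1559, 1823, 515, 976]
After projecting period 2:
Births: 1559 × 0.078 = 122
10–19: 146 × 0.984 = 144
20–29: 821 × 0.993 = 815
30–39: 1559 × 0.975 = 1520
40–49: 1823 × 0.953 = 1737
50+: 515 × 0.93 + 976 × 0.671 = 479 + 655 = 1134
Net migration: 10–19 + 132 → 276
End of period: [122, 276, 815, 1520, 1737, 1134]

276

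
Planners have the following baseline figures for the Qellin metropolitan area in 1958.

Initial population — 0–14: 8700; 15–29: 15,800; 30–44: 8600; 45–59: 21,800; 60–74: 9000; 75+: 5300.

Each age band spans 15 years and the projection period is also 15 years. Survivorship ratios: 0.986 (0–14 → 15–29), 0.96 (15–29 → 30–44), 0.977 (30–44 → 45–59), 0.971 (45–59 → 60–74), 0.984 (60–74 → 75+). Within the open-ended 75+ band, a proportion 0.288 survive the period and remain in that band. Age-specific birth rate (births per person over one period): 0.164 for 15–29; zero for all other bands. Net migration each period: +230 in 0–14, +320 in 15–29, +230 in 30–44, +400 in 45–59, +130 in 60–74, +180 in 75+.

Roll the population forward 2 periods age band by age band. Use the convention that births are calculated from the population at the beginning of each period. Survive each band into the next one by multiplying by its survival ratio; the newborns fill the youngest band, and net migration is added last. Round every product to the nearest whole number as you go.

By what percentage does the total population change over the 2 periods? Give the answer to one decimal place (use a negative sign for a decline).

After projecting period 1:
Births: 15800 × 0.164 = 2591
15–29: 8700 × 0.986 = 8578
30–44: 15800 × 0.96 = 15168
45–59: 8600 × 0.977 = 8402
60–74: 21800 × 0.971 = 21168
75+: 9000 × 0.984 + 5300 × 0.288 = 8856 + 1526 = 10382
Net migration: 0–14 + 230 → 2821; 15–29 + 320 → 8898; 30–44 + 230 → 15398; 45–59 + 400 → 8802; 60–74 + 130 → 21298; 75+ + 180 → 10562
Population now: 0–14=2821, 15–29=8898, 30–44=15398, 45–59=8802, 60–74=21298, 75+=10562
After projecting period 2:
Births: 8898 × 0.164 = 1459
15–29: 2821 × 0.986 = 2782
30–44: 8898 × 0.96 = 8542
45–59: 15398 × 0.977 = 15044
60–74: 8802 × 0.971 = 8547
75+: 21298 × 0.984 + 10562 × 0.288 = 20957 + 3042 = 23999
Net migration: 0–14 + 230 → 1689; 15–29 + 320 → 3102; 30–44 + 230 → 8772; 45–59 + 400 → 15444; 60–74 + 130 → 8677; 75+ + 180 → 24179
Population now: 0–14=1689, 15–29=3102, 30–44=8772, 45–59=15444, 60–74=8677, 75+=24179
Total: 69200 → 61863; change = -7337; percentage change = -10.6%

-10.6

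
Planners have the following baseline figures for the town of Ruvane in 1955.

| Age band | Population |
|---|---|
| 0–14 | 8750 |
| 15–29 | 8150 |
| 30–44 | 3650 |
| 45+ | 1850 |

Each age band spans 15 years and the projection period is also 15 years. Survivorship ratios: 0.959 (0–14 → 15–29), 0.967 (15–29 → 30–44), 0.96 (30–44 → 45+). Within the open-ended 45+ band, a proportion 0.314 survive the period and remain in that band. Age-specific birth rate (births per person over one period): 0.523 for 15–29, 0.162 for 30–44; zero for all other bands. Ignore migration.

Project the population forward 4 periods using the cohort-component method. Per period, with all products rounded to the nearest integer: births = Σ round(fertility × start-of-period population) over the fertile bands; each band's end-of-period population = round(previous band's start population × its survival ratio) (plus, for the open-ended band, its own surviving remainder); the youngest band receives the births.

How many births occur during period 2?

(Bands numbered youngest = 1 to oldest = 4.)
After projecting period 1:
Births: 8150 × 0.523 = 4262 ; 3650 × 0.162 = 591 — total 4853
Band 2: 8750 × 0.959 = 8391
Band 3: 8150 × 0.967 = 7881
Band 4: 3650 × 0.96 + 1850 × 0.314 = 3504 + 581 = 4085
Population now: 0–14=4853, 15–29=8391, 30–44=7881, 45+=4085
After projecting period 2:
Births: 8391 × 0.523 = 4388 ; 7881 × 0.162 = 1277 — total 5665
Band 2: 4853 × 0.959 = 4654
Band 3: 8391 × 0.967 = 8114
Band 4: 7881 × 0.96 + 4085 × 0.314 = 7566 + 1283 = 8849
Population now: 0–14=5665, 15–29=4654, 30–44=8114, 45+=8849

5665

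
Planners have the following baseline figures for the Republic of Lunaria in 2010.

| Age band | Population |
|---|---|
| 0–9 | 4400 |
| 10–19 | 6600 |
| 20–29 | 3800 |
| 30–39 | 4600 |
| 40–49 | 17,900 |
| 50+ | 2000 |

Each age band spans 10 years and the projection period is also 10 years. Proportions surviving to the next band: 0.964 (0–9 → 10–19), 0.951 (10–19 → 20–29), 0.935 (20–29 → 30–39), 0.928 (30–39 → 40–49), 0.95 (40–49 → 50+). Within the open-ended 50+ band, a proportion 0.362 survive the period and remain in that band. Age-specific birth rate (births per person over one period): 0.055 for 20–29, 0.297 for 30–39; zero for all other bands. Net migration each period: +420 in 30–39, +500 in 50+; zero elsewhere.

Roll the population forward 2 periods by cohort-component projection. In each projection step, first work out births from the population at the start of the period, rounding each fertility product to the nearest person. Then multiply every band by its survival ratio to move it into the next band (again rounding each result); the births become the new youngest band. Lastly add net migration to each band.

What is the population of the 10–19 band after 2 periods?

Period 1:
Births: 3800 × 0.055 = 209 ; 4600 × 0.297 = 1366 ⇒ total 1575
10–19: 4400 × 0.964 = 4242
20–29: 6600 × 0.951 = 6277
30–39: 3800 × 0.935 = 3553
40–49: 4600 × 0.928 = 4269
50+: 17900 × 0.95 + 2000 × 0.362 = 17005 + 724 = 17729
Net migration: 30–39 + 420 → 3973; 50+ + 500 → 18229
End of period: [1575, 4242, 6277, 3973, 4269, 18229]
Period 2:
Births: 6277 × 0.055 = 345 ; 3973 × 0.297 = 1180 ⇒ total 1525
10–19: 1575 × 0.964 = 1518
20–29: 4242 × 0.951 = 4034
30–39: 6277 × 0.935 = 5869
40–49: 3973 × 0.928 = 3687
50+: 4269 × 0.95 + 18229 × 0.362 = 4056 + 6599 = 10655
Net migration: 30–39 + 420 → 6289; 50+ + 500 → 11155
End of period: [1525, 1518, 4034, 6289, 3687, 11155]

1518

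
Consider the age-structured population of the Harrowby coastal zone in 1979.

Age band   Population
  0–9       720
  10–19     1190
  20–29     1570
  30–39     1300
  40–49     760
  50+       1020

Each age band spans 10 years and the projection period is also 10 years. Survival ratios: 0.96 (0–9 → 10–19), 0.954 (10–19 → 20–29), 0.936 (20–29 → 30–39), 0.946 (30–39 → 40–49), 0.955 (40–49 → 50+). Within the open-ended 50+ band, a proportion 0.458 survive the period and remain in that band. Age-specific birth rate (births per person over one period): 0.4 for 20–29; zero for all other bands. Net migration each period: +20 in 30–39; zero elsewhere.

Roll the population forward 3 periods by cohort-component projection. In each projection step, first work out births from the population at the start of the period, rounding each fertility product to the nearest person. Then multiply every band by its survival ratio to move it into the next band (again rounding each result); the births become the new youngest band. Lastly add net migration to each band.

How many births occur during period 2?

454

[period 1]
Births: 1570 × 0.4 = 628
10–19: 720 × 0.96 = 691
20–29: 1190 × 0.954 = 1135
30–39: 1570 × 0.936 = 1470
40–49: 1300 × 0.946 = 1230
50+: 760 × 0.955 + 1020 × 0.458 = 726 + 467 = 1193
Net migration: 30–39 + 20 → 1490
Population now: 0–9=628, 10–19=691, 20–29=1135, 30–39=1490, 40–49=1230, 50+=1193
[period 2]
Births: 1135 × 0.4 = 454
10–19: 628 × 0.96 = 603
20–29: 691 × 0.954 = 659
30–39: 1135 × 0.936 = 1062
40–49: 1490 × 0.946 = 1410
50+: 1230 × 0.955 + 1193 × 0.458 = 1175 + 546 = 1721
Net migration: 30–39 + 20 → 1082
Population now: 0–9=454, 10–19=603, 20–29=659, 30–39=1082, 40–49=1410, 50+=1721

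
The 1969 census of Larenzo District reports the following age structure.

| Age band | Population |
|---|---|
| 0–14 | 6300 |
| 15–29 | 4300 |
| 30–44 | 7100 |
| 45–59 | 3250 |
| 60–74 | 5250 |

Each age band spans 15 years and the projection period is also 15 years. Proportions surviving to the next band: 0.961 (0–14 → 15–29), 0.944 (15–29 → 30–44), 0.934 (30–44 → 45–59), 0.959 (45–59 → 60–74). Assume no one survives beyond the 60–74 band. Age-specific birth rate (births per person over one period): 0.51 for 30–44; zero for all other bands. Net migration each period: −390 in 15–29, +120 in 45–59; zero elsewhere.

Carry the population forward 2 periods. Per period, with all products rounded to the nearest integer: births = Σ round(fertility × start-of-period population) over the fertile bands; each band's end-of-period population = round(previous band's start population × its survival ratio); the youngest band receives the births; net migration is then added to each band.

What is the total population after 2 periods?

Period 1:
Births: 7100 × 0.51 = 3621
15–29: 6300 × 0.961 = 6054
30–44: 4300 × 0.944 = 4059
45–59: 7100 × 0.934 = 6631
60–74: 3250 × 0.959 = 3117
Net migration: 15–29 − 390 → 5664; 45–59 + 120 → 6751
→ [3621, 5664, 4059, 6751, 3117]
Period 2:
Births: 4059 × 0.51 = 2070
15–29: 3621 × 0.961 = 3480
30–44: 5664 × 0.944 = 5347
45–59: 4059 × 0.934 = 3791
60–74: 6751 × 0.959 = 6474
Net migration: 15–29 − 390 → 3090; 45–59 + 120 → 3911
→ [2070, 3090, 5347, 3911, 6474]
Total after period 2: 2070 + 3090 + 5347 + 3911 + 6474 = 20892

20892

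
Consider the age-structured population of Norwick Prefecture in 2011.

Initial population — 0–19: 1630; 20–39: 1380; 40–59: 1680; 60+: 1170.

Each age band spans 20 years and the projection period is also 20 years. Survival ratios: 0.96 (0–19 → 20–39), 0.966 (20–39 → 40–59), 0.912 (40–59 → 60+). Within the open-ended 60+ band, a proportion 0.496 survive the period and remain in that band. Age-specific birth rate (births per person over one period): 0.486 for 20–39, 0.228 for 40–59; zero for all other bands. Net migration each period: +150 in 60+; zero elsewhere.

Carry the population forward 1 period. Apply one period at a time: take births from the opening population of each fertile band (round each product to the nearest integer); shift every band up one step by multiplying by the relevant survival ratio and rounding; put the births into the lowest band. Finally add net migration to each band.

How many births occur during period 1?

[period 1]
Births: 1380 × 0.486 = 671, 1680 × 0.228 = 383 → 1054
20–39: 1630 × 0.96 = 1565
40–59: 1380 × 0.966 = 1333
60+: 1680 × 0.912 + 1170 × 0.496 = 1532 + 580 = 2112
Net migration: 60+ + 150 → 2262
→ [1054, 1565, 1333, 2262]

1054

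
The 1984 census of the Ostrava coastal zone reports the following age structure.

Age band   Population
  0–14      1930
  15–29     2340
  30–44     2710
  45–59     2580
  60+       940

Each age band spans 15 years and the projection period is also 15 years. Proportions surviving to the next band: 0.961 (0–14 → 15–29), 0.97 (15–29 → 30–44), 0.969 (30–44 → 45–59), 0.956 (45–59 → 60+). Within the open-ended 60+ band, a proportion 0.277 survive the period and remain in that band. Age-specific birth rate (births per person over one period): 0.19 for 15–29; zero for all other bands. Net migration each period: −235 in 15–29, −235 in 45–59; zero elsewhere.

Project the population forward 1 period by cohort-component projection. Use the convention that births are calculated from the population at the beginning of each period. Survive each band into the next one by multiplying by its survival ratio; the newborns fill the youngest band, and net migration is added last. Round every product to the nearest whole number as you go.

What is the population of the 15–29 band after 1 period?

(Bands numbered youngest = 1 to oldest = 5.)
[period 1]
Births: 2340 × 0.19 = 445
Band 2: 1930 × 0.961 = 1855
Band 3: 2340 × 0.97 = 2270
Band 4: 2710 × 0.969 = 2626
Band 5: 2580 × 0.956 + 940 × 0.277 = 2466 + 260 = 2726
Net migration: Band 2 − 235 → 1620; Band 4 − 235 → 2391
Population now: 0–14=445, 15–29=1620, 30–44=2270, 45–59=2391, 60+=2726

1620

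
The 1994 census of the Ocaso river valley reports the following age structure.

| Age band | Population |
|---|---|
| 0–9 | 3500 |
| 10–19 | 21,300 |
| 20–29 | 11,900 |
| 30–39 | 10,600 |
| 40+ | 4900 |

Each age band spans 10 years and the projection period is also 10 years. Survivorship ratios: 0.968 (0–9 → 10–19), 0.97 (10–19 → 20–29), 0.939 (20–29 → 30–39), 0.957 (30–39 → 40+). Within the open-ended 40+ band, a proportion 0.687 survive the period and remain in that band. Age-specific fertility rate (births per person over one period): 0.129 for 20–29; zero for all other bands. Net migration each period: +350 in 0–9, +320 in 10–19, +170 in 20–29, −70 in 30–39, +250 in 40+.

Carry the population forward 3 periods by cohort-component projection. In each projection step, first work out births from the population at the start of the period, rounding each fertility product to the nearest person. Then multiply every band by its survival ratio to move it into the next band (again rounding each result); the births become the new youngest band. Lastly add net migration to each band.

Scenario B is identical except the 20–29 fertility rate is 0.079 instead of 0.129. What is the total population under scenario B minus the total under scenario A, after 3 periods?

-1755

Call the groups 1 to 5, youngest first.
Period 1:
Births: 11900 × 0.129 = 1535
Group 2: 3500 × 0.968 = 3388
Group 3: 21300 × 0.97 = 20661
Group 4: 11900 × 0.939 = 11174
Group 5: 10600 × 0.957 + 4900 × 0.687 = 10144 + 3366 = 13510
Net migration: Group 1 + 350 → 1885; Group 2 + 320 → 3708; Group 3 + 170 → 20831; Group 4 − 70 → 11104; Group 5 + 250 → 13760
End of period: [1885, 3708, 20831, 11104, 13760]
Period 2:
Births: 20831 × 0.129 = 2687
Group 2: 1885 × 0.968 = 1825
Group 3: 3708 × 0.97 = 3597
Group 4: 20831 × 0.939 = 19560
Group 5: 11104 × 0.957 + 13760 × 0.687 = 10627 + 9453 = 20080
Net migration: Group 1 + 350 → 3037; Group 2 + 320 → 2145; Group 3 + 170 → 3767; Group 4 − 70 → 19490; Group 5 + 250 → 20330
End of period: [3037, 2145, 3767, 19490, 20330]
Period 3:
Births: 3767 × 0.129 = 486
Group 2: 3037 × 0.968 = 2940
Group 3: 2145 × 0.97 = 2081
Group 4: 3767 × 0.939 = 3537
Group 5: 19490 × 0.957 + 20330 × 0.687 = 18652 + 13967 = 32619
Net migration: Group 1 + 350 → 836; Group 2 + 320 → 3260; Group 3 + 170 → 2251; Group 4 − 70 → 3467; Group 5 + 250 → 32869
End of period: [836, 3260, 2251, 3467, 32869]
Scenario A total after 3 periods: 42683
Scenario B projection —
Period 1:
Births: 11900 × 0.079 = 940
Group 2: 3500 × 0.968 = 3388
Group 3: 21300 × 0.97 = 20661
Group 4: 11900 × 0.939 = 11174
Group 5: 10600 × 0.957 + 4900 × 0.687 = 10144 + 3366 = 13510
Net migration: Group 1 + 350 → 1290; Group 2 + 320 → 3708; Group 3 + 170 → 20831; Group 4 − 70 → 11104; Group 5 + 250 → 13760
End of period: [1290, 3708, 20831, 11104, 13760]
Period 2:
Births: 20831 × 0.079 = 1646
Group 2: 1290 × 0.968 = 1249
Group 3: 3708 × 0.97 = 3597
Group 4: 20831 × 0.939 = 19560
Group 5: 11104 × 0.957 + 13760 × 0.687 = 10627 + 9453 = 20080
Net migration: Group 1 + 350 → 1996; Group 2 + 320 → 1569; Group 3 + 170 → 3767; Group 4 − 70 → 19490; Group 5 + 250 → 20330
End of period: [1996, 1569, 3767, 19490, 20330]
Period 3:
Births: 3767 × 0.079 = 298
Group 2: 1996 × 0.968 = 1932
Group 3: 1569 × 0.97 = 1522
Group 4: 3767 × 0.939 = 3537
Group 5: 19490 × 0.957 + 20330 × 0.687 = 18652 + 13967 = 32619
Net migration: Group 1 + 350 → 648; Group 2 + 320 → 2252; Group 3 + 170 → 1692; Group 4 − 70 → 3467; Group 5 + 250 → 32869
End of period: [648, 2252, 1692, 3467, 32869]
Scenario B total after 3 periods: 40928
Difference B − A = 40928 − 42683 = -1755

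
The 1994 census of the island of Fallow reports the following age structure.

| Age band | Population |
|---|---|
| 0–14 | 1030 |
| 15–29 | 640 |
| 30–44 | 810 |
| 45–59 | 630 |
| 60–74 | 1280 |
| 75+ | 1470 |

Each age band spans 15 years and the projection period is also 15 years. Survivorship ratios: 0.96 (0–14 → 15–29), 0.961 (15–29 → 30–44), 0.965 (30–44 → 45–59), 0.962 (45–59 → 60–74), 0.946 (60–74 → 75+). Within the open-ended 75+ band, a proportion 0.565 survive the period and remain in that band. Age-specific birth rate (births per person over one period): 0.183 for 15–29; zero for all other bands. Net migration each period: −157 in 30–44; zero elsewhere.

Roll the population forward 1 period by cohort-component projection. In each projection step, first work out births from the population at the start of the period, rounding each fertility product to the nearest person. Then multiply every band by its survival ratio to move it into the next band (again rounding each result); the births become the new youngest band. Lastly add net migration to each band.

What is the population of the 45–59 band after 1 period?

Period 1:
Births: 640 × 0.183 = 117
15–29: 1030 × 0.96 = 989
30–44: 640 × 0.961 = 615
45–59: 810 × 0.965 = 782
60–74: 630 × 0.962 = 606
75+: 1280 × 0.946 + 1470 × 0.565 = 1211 + 831 = 2042
Net migration: 30–44 − 157 → 458
Giving 117 / 989 / 458 / 782 / 606 / 2042.

782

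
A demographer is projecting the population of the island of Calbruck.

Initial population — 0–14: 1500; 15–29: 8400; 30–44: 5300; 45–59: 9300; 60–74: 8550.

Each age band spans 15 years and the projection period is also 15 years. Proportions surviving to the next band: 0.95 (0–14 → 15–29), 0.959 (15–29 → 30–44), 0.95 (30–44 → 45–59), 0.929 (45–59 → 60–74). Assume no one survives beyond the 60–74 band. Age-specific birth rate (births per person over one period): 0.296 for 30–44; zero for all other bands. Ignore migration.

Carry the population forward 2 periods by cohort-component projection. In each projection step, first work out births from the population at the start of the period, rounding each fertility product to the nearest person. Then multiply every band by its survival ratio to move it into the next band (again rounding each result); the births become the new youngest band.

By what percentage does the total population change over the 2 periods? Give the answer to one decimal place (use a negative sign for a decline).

After projecting period 1:
Births: 5300 × 0.296 = 1569
15–29: 1500 × 0.95 = 1425
30–44: 8400 × 0.959 = 8056
45–59: 5300 × 0.95 = 5035
60–74: 9300 × 0.929 = 8640
→ [1569, 1425, 8056, 5035, 8640]
After projecting period 2:
Births: 8056 × 0.296 = 2385
15–29: 1569 × 0.95 = 1491
30–44: 1425 × 0.959 = 1367
45–59: 8056 × 0.95 = 7653
60–74: 5035 × 0.929 = 4678
→ [2385, 1491, 1367, 7653, 4678]
Total: 33050 → 17574; change = -15476; percentage change = -46.8%

-46.8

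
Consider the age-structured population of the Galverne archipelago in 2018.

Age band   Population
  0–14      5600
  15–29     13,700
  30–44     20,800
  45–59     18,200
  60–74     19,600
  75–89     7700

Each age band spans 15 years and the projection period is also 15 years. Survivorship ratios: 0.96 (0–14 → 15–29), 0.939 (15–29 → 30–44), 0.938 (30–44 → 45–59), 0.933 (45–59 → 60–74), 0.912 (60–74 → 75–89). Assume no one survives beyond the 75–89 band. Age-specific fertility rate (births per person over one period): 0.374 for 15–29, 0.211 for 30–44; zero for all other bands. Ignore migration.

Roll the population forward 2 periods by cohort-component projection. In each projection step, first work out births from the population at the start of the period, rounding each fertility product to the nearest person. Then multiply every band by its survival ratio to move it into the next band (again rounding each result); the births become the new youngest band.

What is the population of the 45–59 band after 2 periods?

(Groups numbered youngest = 1 to oldest = 6.)
After projecting period 1:
Births: 13700 * 0.374 = 5124  |  20800 * 0.211 = 4389 → total 9513
Group 2: 5600 * 0.96 = 5376
Group 3: 13700 * 0.939 = 12864
Group 4: 20800 * 0.938 = 19510
Group 5: 18200 * 0.933 = 16981
Group 6: 19600 * 0.912 = 17875
Population now: 0–14=9513, 15–29=5376, 30–44=12864, 45–59=19510, 60–74=16981, 75–89=17875
After projecting period 2:
Births: 5376 * 0.374 = 2011  |  12864 * 0.211 = 2714 → total 4725
Group 2: 9513 * 0.96 = 9132
Group 3: 5376 * 0.939 = 5048
Group 4: 12864 * 0.938 = 12066
Group 5: 19510 * 0.933 = 18203
Group 6: 16981 * 0.912 = 15487
Population now: 0–14=4725, 15–29=9132, 30–44=5048, 45–59=12066, 60–74=18203, 75–89=15487

12066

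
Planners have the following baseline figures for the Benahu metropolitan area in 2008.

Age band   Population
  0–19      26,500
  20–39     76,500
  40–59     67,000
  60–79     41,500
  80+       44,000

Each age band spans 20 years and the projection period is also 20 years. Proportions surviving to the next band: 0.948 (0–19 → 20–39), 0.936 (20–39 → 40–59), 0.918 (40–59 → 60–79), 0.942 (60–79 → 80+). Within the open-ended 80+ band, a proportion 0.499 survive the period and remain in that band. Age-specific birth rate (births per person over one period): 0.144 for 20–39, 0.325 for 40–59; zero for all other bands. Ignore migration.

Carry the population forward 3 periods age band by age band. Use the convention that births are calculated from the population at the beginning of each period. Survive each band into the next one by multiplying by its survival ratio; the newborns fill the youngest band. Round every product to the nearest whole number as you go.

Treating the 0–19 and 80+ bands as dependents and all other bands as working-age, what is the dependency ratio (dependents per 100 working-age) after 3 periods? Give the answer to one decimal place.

Numbering the bands 1..5 from youngest to oldest:
After projecting period 1:
Births: 76500 × 0.144 = 11016, 67000 × 0.325 = 21775 ⇒ total 32791
Band 2: 26500 × 0.948 = 25122
Band 3: 76500 × 0.936 = 71604
Band 4: 67000 × 0.918 = 61506
Band 5: 41500 × 0.942 + 44000 × 0.499 = 39093 + 21956 = 61049
Population now: 0–19=32791, 20–39=25122, 40–59=71604, 60–79=61506, 80+=61049
After projecting period 2:
Births: 25122 × 0.144 = 3618, 71604 × 0.325 = 23271 ⇒ total 26889
Band 2: 32791 × 0.948 = 31086
Band 3: 25122 × 0.936 = 23514
Band 4: 71604 × 0.918 = 65732
Band 5: 61506 × 0.942 + 61049 × 0.499 = 57939 + 30463 = 88402
Population now: 0–19=26889, 20–39=31086, 40–59=23514, 60–79=65732, 80+=88402
After projecting period 3:
Births: 31086 × 0.144 = 4476, 23514 × 0.325 = 7642 ⇒ total 12118
Band 2: 26889 × 0.948 = 25491
Band 3: 31086 × 0.936 = 29096
Band 4: 23514 × 0.918 = 21586
Band 5: 65732 × 0.942 + 88402 × 0.499 = 61920 + 44113 = 106033
Population now: 0–19=12118, 20–39=25491, 40–59=29096, 60–79=21586, 80+=106033
Dependents (band 0–19 + band 80+) = 12118 + 106033 = 118151; working-age = 76173; ratio = 118151/76173 × 100 = 155.1

155.1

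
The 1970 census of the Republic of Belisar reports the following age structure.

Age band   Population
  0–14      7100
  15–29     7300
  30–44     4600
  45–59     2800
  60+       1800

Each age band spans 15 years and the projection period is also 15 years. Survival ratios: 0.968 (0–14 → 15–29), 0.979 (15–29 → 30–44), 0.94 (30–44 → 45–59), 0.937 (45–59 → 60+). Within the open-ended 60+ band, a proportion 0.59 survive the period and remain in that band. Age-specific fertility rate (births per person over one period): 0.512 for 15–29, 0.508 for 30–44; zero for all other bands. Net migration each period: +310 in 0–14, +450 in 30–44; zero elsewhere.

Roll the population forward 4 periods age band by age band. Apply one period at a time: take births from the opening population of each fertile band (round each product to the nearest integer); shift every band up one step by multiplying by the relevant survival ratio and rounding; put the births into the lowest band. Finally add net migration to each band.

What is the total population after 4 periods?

(Groups numbered youngest = 1 to oldest = 5.)
[period 1]
Births: 7300 × 0.512 = 3738, 4600 × 0.508 = 2337 → 6075
Group 2: 7100 × 0.968 = 6873
Group 3: 7300 × 0.979 = 7147
Group 4: 4600 × 0.94 = 4324
Group 5: 2800 × 0.937 + 1800 × 0.59 = 2624 + 1062 = 3686
Net migration: Group 1 + 310 → 6385; Group 3 + 450 → 7597
Population now: 0–14=6385, 15–29=6873, 30–44=7597, 45–59=4324, 60+=3686
[period 2]
Births: 6873 × 0.512 = 3519, 7597 × 0.508 = 3859 → 7378
Group 2: 6385 × 0.968 = 6181
Group 3: 6873 × 0.979 = 6729
Group 4: 7597 × 0.94 = 7141
Group 5: 4324 × 0.937 + 3686 × 0.59 = 4052 + 2175 = 6227
Net migration: Group 1 + 310 → 7688; Group 3 + 450 → 7179
Population now: 0–14=7688, 15–29=6181, 30–44=7179, 45–59=7141, 60+=6227
[period 3]
Births: 6181 × 0.512 = 3165, 7179 × 0.508 = 3647 → 6812
Group 2: 7688 × 0.968 = 7442
Group 3: 6181 × 0.979 = 6051
Group 4: 7179 × 0.94 = 6748
Group 5: 7141 × 0.937 + 6227 × 0.59 = 6691 + 3674 = 10365
Net migration: Group 1 + 310 → 7122; Group 3 + 450 → 6501
Population now: 0–14=7122, 15–29=7442, 30–44=6501, 45–59=6748, 60+=10365
[period 4]
Births: 7442 × 0.512 = 3810, 6501 × 0.508 = 3303 → 7113
Group 2: 7122 × 0.968 = 6894
Group 3: 7442 × 0.979 = 7286
Group 4: 6501 × 0.94 = 6111
Group 5: 6748 × 0.937 + 10365 × 0.59 = 6323 + 6115 = 12438
Net migration: Group 1 + 310 → 7423; Group 3 + 450 → 7736
Population now: 0–14=7423, 15–29=6894, 30–44=7736, 45–59=6111, 60+=12438
Total after period 4: 7423 + 6894 + 7736 + 6111 + 12438 = 40602

40602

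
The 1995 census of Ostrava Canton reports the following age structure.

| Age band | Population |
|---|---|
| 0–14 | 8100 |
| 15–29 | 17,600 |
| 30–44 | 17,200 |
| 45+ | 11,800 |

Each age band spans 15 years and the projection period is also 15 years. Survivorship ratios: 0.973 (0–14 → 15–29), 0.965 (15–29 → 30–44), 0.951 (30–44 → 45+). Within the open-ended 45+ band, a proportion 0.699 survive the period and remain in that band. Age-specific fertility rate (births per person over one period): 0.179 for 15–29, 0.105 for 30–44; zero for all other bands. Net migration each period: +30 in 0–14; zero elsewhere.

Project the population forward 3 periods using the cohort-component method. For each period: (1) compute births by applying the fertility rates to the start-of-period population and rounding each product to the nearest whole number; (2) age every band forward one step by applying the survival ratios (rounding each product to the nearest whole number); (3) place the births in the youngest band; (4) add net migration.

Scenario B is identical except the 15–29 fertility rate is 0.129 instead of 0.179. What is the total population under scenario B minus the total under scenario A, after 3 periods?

-1562

Period 1:
Births: 17600 × 0.179 = 3150 ; 17200 × 0.105 = 1806 ⇒ total 4956
15–29: 8100 × 0.973 = 7881
30–44: 17600 × 0.965 = 16984
45+: 17200 × 0.951 + 11800 × 0.699 = 16357 + 8248 = 24605
Net migration: 0–14 + 30 → 4986
Giving 4986 / 7881 / 16984 / 24605.
Period 2:
Births: 7881 × 0.179 = 1411 ; 16984 × 0.105 = 1783 ⇒ total 3194
15–29: 4986 × 0.973 = 4851
30–44: 7881 × 0.965 = 7605
45+: 16984 × 0.951 + 24605 × 0.699 = 16152 + 17199 = 33351
Net migration: 0–14 + 30 → 3224
Giving 3224 / 4851 / 7605 / 33351.
Period 3:
Births: 4851 × 0.179 = 868 ; 7605 × 0.105 = 799 ⇒ total 1667
15–29: 3224 × 0.973 = 3137
30–44: 4851 × 0.965 = 4681
45+: 7605 × 0.951 + 33351 × 0.699 = 7232 + 23312 = 30544
Net migration: 0–14 + 30 → 1697
Giving 1697 / 3137 / 4681 / 30544.
Scenario A total after 3 periods: 40059
Scenario B projection —
Period 1:
Births: 17600 × 0.129 = 2270 ; 17200 × 0.105 = 1806 ⇒ total 4076
15–29: 8100 × 0.973 = 7881
30–44: 17600 × 0.965 = 16984
45+: 17200 × 0.951 + 11800 × 0.699 = 16357 + 8248 = 24605
Net migration: 0–14 + 30 → 4106
Giving 4106 / 7881 / 16984 / 24605.
Period 2:
Births: 7881 × 0.129 = 1017 ; 16984 × 0.105 = 1783 ⇒ total 2800
15–29: 4106 × 0.973 = 3995
30–44: 7881 × 0.965 = 7605
45+: 16984 × 0.951 + 24605 × 0.699 = 16152 + 17199 = 33351
Net migration: 0–14 + 30 → 2830
Giving 2830 / 3995 / 7605 / 33351.
Period 3:
Births: 3995 × 0.129 = 515 ; 7605 × 0.105 = 799 ⇒ total 1314
15–29: 2830 × 0.973 = 2754
30–44: 3995 × 0.965 = 3855
45+: 7605 × 0.951 + 33351 × 0.699 = 7232 + 23312 = 30544
Net migration: 0–14 + 30 → 1344
Giving 1344 / 2754 / 3855 / 30544.
Scenario B total after 3 periods: 38497
Difference B − A = 38497 − 40059 = -1562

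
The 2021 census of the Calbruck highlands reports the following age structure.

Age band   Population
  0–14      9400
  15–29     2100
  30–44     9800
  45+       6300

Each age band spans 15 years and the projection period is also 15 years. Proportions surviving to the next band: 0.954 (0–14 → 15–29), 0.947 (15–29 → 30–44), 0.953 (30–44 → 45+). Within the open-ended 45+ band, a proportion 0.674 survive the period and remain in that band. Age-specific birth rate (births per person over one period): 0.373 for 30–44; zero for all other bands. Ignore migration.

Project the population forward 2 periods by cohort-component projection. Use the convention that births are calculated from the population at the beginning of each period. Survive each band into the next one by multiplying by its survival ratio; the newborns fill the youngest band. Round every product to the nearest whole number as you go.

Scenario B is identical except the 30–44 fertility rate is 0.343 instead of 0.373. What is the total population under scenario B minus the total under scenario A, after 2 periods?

-341

[period 1]
Births: 9800 × 0.373 = 3655
15–29: 9400 × 0.954 = 8968
30–44: 2100 × 0.947 = 1989
45+: 9800 × 0.953 + 6300 × 0.674 = 9339 + 4246 = 13585
End of period: [3655, 8968, 1989, 13585]
[period 2]
Births: 1989 × 0.373 = 742
15–29: 3655 × 0.954 = 3487
30–44: 8968 × 0.947 = 8493
45+: 1989 × 0.953 + 13585 × 0.674 = 1896 + 9156 = 11052
End of period: [742, 3487, 8493, 11052]
Scenario A total after 2 periods: 23774
Scenario B projection —
[period 1]
Births: 9800 × 0.343 = 3361
15–29: 9400 × 0.954 = 8968
30–44: 2100 × 0.947 = 1989
45+: 9800 × 0.953 + 6300 × 0.674 = 9339 + 4246 = 13585
End of period: [3361, 8968, 1989, 13585]
[period 2]
Births: 1989 × 0.343 = 682
15–29: 3361 × 0.954 = 3206
30–44: 8968 × 0.947 = 8493
45+: 1989 × 0.953 + 13585 × 0.674 = 1896 + 9156 = 11052
End of period: [682, 3206, 8493, 11052]
Scenario B total after 2 periods: 23433
Difference B − A = 23433 − 23774 = -341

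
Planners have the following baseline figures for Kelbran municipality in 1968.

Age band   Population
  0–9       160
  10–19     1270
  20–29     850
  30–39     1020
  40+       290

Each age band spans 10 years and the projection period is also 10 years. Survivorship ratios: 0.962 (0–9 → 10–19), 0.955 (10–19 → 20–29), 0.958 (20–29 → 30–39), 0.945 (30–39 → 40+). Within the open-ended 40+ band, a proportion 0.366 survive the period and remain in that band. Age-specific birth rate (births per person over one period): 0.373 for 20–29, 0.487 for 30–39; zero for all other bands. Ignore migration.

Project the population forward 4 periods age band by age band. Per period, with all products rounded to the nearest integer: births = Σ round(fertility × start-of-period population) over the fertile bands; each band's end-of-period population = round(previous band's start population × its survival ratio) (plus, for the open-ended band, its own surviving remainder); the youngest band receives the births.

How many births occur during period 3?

621

Let group 1 be 0–9 through group 5 = 40+.
After projecting period 1:
Births: 850 * 0.373 = 317, 1020 * 0.487 = 497 → total 814
Group 2: 160 * 0.962 = 154
Group 3: 1270 * 0.955 = 1213
Group 4: 850 * 0.958 = 814
Group 5: 1020 * 0.945 + 290 * 0.366 = 964 + 106 = 1070
→ [814, 154, 1213, 814, 1070]
After projecting period 2:
Births: 1213 * 0.373 = 452, 814 * 0.487 = 396 → total 848
Group 2: 814 * 0.962 = 783
Group 3: 154 * 0.955 = 147
Group 4: 1213 * 0.958 = 1162
Group 5: 814 * 0.945 + 1070 * 0.366 = 769 + 392 = 1161
→ [848, 783, 147, 1162, 1161]
After projecting period 3:
Births: 147 * 0.373 = 55, 1162 * 0.487 = 566 → total 621
Group 2: 848 * 0.962 = 816
Group 3: 783 * 0.955 = 748
Group 4: 147 * 0.958 = 141
Group 5: 1162 * 0.945 + 1161 * 0.366 = 1098 + 425 = 1523
→ [621, 816, 748, 141, 1523]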